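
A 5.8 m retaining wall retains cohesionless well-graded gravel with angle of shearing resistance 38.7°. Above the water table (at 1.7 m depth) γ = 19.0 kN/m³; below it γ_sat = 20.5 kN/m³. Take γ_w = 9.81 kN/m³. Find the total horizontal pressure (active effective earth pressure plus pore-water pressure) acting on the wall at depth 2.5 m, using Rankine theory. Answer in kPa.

K_a = (1 − sin φ)/(1 + sin φ) = 0.2306.
γ' = 20.5 − 9.81 = 10.69 kN/m³.
Effective vertical stress at 2.5 m: σ'_v = 19.0×1.7 + 10.69×0.800 = 40.85 kPa.
σ'_h = K_a σ'_v = 0.2306 × 40.85 = 9.420 kPa; u = γ_w × 0.800 = 7.848 kPa.
Total σ_h = 9.420 + 7.848 = 17.27 kPa.

17.3 kPa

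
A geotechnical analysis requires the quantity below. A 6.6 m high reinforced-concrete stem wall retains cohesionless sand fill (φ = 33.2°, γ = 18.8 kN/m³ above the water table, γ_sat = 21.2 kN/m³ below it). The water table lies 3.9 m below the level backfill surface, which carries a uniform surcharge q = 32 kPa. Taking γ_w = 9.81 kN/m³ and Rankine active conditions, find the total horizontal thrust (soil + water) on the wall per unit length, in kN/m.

K_a = tan²(45° − φ/2) = 0.2924.
γ' = 21.2 − 9.81 = 11.39 kN/m³. h₂ = H − d_w = 2.7 m.
σ'_h: at surface K_a·q = 9.355; at WT K_a(q+γd_w) = 30.79; at base K_a(q+γd_w+γ'h₂) = 39.78 kPa.
P₁ = ½(9.355+30.79)×3.9 = 78.28; P₂ = ½(30.79+39.78)×2.7 = 95.27; P_w = ½γ_w h₂² = 35.76.
Total = 78.28+95.27+35.76 = 209.3 kN/m.

209 kN/m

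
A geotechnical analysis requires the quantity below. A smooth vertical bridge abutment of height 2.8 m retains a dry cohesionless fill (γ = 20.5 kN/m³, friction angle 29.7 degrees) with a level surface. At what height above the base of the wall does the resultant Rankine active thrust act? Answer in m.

K_a = 0.3374.
The pressure distribution is triangular, so the resultant acts at H/3 above the base = 2.8/3 = 0.9333 m.

0.933 m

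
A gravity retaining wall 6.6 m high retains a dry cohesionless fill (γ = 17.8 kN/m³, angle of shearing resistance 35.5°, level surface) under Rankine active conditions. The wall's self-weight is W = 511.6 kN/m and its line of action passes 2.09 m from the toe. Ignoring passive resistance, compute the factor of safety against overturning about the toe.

K_a = tan²(45° − 35.5°/2) = 0.2653.
P_a = ½K_aγH² = 0.5×0.2653×17.8×6.6² = 102.8 kN/m, acting at H/3 = 2.200 m above the base.
Overturning moment M_o = P_a × H/3 = 102.8 × 2.200 = 226.2.
Resisting moment M_r = W × 2.09 = 511.6 × 2.09 = 1069.
FS_overturning = M_r/M_o = 1069/226.2 = 4.726.

4.73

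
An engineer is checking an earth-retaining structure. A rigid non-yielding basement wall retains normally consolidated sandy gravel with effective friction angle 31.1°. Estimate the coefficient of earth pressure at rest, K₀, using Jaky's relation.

0.483

K₀ = 1 − sin φ' = 1 − sin 31.1° = 0.4835.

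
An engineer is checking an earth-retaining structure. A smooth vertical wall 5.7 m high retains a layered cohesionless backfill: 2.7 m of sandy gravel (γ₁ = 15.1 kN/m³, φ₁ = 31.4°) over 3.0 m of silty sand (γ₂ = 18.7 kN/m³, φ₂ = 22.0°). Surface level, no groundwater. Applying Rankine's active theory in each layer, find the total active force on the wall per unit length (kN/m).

111 kN/m

K_a1 = tan²(45°−31.4°/2) = 0.3149; K_a2 = tan²(45°−22.0°/2) = 0.4550.
Layer 1: σ at base = K_a1 γ₁ h₁ = 12.84 kPa; P₁ = ½×12.84×2.7 = 17.33.
Layer 2: σ_v at top = γ₁h₁ = 40.77; σ_h top = K_a2×40.77 = 18.55; σ_h base = K_a2×(40.77+18.7×3.0) = 44.07.
P₂ = ½(18.55+44.07)×3.0 = 93.93. Total P_a = 17.33+93.93 = 111.3 kN/m.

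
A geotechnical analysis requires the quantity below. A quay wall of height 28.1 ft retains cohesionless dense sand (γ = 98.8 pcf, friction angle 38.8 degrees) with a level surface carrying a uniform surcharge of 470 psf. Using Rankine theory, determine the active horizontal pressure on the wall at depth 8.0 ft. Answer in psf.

K_a = (1 − sin φ)/(1 + sin φ) = 0.2296.
σ_v = γz + q = 98.8 × 8.0 + 470 = 1260 psf.
σ_h = K_a σ_v = 0.2296 × 1260 = 289.3 psf.

289 psf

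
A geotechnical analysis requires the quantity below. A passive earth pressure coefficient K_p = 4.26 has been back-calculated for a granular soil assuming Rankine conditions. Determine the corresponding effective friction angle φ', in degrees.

K_p = (1+sin φ)/(1−sin φ) ⇒ sin φ = (K_p − 1)/(K_p + 1) = 0.6198.
φ = arcsin(0.6198) = 38.30°.

38.3°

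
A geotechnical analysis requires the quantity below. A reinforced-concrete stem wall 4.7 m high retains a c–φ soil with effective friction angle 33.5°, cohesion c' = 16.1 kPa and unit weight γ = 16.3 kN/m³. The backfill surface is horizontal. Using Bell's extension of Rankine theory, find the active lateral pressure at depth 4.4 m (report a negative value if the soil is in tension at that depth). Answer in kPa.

K_a = (1 − sin φ)/(1 + sin φ) = 0.2887.
σ_a = K_a γ z − 2c√K_a = 0.2887×16.3×4.4 − 2×16.1×0.5373 = 3.405 kPa.

3.40 kPa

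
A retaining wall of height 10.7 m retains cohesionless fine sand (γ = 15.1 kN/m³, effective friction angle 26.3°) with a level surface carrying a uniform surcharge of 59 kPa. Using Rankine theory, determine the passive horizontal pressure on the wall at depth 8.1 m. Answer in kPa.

470 kPa

K_p = (1 + sin φ)/(1 − sin φ) = 2.591.
σ_v = γz + q = 15.1 × 8.1 + 59 = 181.3 kPa.
σ_h = K_p σ_v = 2.591 × 181.3 = 469.8 kPa.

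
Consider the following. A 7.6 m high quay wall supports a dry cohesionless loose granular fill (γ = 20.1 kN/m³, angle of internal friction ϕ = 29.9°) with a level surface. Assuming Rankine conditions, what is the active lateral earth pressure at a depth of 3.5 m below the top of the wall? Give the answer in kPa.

K_a = (1 − sin φ)/(1 + sin φ) = 0.3347.
σ_h = K_a γ z = 0.3347 × 20.1 × 3.5 = 23.54 kPa.

23.5 kPa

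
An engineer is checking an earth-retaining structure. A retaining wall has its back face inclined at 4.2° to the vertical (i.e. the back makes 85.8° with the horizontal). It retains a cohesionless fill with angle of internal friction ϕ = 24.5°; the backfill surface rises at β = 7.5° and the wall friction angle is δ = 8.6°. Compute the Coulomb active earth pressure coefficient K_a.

0.459

K_a = sin²(α+φ) / [sin²α · sin(α−δ) · (1 + √{sin(φ+δ)sin(φ−β) / (sin(α−δ)sin(α+β))})²].
With α = 85.8°, φ = 24.5°, δ = 8.6°, β = 7.5°: K_a = 0.4594.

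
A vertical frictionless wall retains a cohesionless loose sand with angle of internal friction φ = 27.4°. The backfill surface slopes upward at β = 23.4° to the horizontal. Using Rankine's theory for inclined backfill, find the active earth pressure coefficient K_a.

0.547

K_a = cos β · (cos β − √(cos²β − cos²φ)) / (cos β + √(cos²β − cos²φ)).
cos β = 0.9178, cos φ = 0.8878, √(cos²β − cos²φ) = 0.2325.
K_a = 0.9178 × (0.9178 − 0.2325)/(0.9178 + 0.2325) = 0.5467.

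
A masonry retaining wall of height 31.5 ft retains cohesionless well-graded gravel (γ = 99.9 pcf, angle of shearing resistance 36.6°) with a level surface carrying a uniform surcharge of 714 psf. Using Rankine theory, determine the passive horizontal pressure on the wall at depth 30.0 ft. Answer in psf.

K_p = (1 + sin φ)/(1 − sin φ) = 3.953.
σ_v = γz + q = 99.9 × 30.0 + 714 = 3711 psf.
σ_h = K_p σ_v = 3.953 × 3711 = 14670 psf.

14700 psf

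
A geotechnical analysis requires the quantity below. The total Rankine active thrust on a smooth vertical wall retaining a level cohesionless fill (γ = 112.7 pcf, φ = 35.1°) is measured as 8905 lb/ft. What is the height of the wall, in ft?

24.2 ft

K_a = 0.2698. P_a = ½ K_a γ H² ⇒ H = √(2P_a/(K_a γ)).
H = √(2×8905/(0.2698×112.7)) = 24.20 ft.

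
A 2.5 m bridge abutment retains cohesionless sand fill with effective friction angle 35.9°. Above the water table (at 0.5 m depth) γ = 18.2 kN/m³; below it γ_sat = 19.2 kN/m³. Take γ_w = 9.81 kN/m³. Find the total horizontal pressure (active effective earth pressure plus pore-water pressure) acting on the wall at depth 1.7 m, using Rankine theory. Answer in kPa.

17.1 kPa

K_a = (1 − sin φ)/(1 + sin φ) = 0.2607.
γ' = 19.2 − 9.81 = 9.390 kN/m³.
Effective vertical stress at 1.7 m: σ'_v = 18.2×0.5 + 9.390×1.20 = 20.37 kPa.
σ'_h = K_a σ'_v = 0.2607 × 20.37 = 5.311 kPa; u = γ_w × 1.20 = 11.77 kPa.
Total σ_h = 5.311 + 11.77 = 17.08 kPa.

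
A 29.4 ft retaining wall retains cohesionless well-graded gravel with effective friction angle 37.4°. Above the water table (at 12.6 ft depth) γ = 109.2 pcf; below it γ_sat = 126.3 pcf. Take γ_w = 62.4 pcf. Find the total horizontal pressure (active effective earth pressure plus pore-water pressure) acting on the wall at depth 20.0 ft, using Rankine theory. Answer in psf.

913 psf

K_a = (1 − sin φ)/(1 + sin φ) = 0.2443.
γ' = 126.3 − 62.4 = 63.90 pcf.
Effective vertical stress at 20.0 ft: σ'_v = 109.2×12.6 + 63.90×7.40 = 1849 psf.
σ'_h = K_a σ'_v = 0.2443 × 1849 = 451.6 psf; u = γ_w × 7.40 = 461.8 psf.
Total σ_h = 451.6 + 461.8 = 913.4 psf.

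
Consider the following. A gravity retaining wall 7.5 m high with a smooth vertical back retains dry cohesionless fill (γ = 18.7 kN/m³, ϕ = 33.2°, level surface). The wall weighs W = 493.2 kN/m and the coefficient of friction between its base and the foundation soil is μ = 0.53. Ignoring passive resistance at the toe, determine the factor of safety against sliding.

1.70

K_a = tan²(45° − 33.2°/2) = 0.2924.
P_a = ½K_aγH² = 0.5×0.2924×18.7×7.5² = 153.8 kN/m, acting at H/3 = 2.500 m above the base.
FS_sliding = μW / P_a = 0.53×493.2 / 153.8 = 1.700.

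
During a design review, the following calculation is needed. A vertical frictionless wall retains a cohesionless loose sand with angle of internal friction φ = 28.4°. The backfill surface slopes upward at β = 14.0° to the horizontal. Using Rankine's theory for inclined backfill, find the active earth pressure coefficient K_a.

0.394

K_a = cos β · (cos β − √(cos²β − cos²φ)) / (cos β + √(cos²β − cos²φ)).
cos β = 0.9703, cos φ = 0.8796, √(cos²β − cos²φ) = 0.4095.
K_a = 0.9703 × (0.9703 − 0.4095)/(0.9703 + 0.4095) = 0.3944.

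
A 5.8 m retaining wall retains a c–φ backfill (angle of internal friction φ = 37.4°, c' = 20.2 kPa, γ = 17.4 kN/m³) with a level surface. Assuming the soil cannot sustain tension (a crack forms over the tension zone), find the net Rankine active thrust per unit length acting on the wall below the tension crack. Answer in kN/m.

2.58 kN/m

K_a = 0.2443; √K_a = 0.4942.
Tension-crack depth z_c = 2c/(γ√K_a) = 2×20.2/(17.4×0.4942) = 4.698 m.
σ_a at base = K_a γ H − 2c√K_a = 0.2443×17.4×5.8 − 2×20.2×0.4942 = 4.684 kPa.
P_a = ½ × 4.684 × (H − z_c) = 0.5×4.684×1.102 = 2.581 kN/m.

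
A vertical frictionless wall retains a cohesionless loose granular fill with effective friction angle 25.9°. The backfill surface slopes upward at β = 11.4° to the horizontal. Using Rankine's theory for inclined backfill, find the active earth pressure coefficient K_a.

K_a = cos β · (cos β − √(cos²β − cos²φ)) / (cos β + √(cos²β − cos²φ)).
cos β = 0.9803, cos φ = 0.8996, √(cos²β − cos²φ) = 0.3895.
K_a = 0.9803 × (0.9803 − 0.3895)/(0.9803 + 0.3895) = 0.4228.

0.423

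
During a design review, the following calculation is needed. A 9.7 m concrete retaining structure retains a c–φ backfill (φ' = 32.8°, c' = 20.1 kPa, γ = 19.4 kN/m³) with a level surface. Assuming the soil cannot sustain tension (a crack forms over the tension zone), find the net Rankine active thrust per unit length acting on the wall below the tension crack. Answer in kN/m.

100 kN/m

K_a = 0.2973; √K_a = 0.5452.
Tension-crack depth z_c = 2c/(γ√K_a) = 2×20.1/(19.4×0.5452) = 3.801 m.
σ_a at base = K_a γ H − 2c√K_a = 0.2973×19.4×9.7 − 2×20.1×0.5452 = 34.02 kPa.
P_a = ½ × 34.02 × (H − z_c) = 0.5×34.02×5.899 = 100.4 kN/m.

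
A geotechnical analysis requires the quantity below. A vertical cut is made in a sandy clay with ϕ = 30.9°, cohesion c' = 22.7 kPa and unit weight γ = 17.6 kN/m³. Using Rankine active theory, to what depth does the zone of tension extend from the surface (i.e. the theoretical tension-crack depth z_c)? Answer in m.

4.55 m

K_a = tan²(45° − 30.9°/2) = 0.3214; √K_a = 0.5669.
The active pressure is zero where K_a γ z = 2c√K_a, so z_c = 2c/(γ√K_a) = 2×22.7/(17.6×0.5669) = 4.550 m.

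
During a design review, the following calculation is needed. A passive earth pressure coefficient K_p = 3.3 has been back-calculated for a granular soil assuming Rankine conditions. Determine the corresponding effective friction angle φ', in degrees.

K_p = (1+sin φ)/(1−sin φ) ⇒ sin φ = (K_p − 1)/(K_p + 1) = 0.5349.
φ = arcsin(0.5349) = 32.34°.

32.3°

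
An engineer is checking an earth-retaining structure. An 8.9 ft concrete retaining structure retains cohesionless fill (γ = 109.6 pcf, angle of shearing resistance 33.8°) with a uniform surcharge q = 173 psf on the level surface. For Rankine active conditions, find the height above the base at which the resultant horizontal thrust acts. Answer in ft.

3.36 ft

K_a = 0.2851.
Triangular part P₁ = ½K_aγH² = 1238 at H/3 = 2.967 ft; rectangular part P₂ = K_a q H = 439.0 at H/2 = 4.450 ft.
ȳ = (P₁·2.967 + P₂·4.450)/(P₁+P₂) = 3.355 ft.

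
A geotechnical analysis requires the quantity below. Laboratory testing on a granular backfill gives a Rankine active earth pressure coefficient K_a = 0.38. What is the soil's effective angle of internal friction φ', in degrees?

26.7°

K_a = tan²(45° − φ/2) ⇒ 45° − φ/2 = arctan(√0.38) = 31.65°.
φ = 2(45° − 31.65°) = 26.70°.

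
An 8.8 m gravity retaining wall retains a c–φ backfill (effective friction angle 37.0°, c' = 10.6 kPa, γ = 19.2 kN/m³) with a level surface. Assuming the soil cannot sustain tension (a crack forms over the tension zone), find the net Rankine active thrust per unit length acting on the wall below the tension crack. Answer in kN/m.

K_a = 0.2486; √K_a = 0.4986.
Tension-crack depth z_c = 2c/(γ√K_a) = 2×10.6/(19.2×0.4986) = 2.215 m.
σ_a at base = K_a γ H − 2c√K_a = 0.2486×19.2×8.8 − 2×10.6×0.4986 = 31.43 kPa.
P_a = ½ × 31.43 × (H − z_c) = 0.5×31.43×6.585 = 103.5 kN/m.

103 kN/m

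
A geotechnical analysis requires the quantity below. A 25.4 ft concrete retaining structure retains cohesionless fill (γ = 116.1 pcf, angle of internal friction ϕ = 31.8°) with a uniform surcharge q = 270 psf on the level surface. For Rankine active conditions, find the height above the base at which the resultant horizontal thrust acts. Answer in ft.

K_a = 0.3098.
Triangular part P₁ = ½K_aγH² = 11600 at H/3 = 8.467 ft; rectangular part P₂ = K_a q H = 2125 at H/2 = 12.70 ft.
ȳ = (P₁·8.467 + P₂·12.70)/(P₁+P₂) = 9.122 ft.

9.12 ft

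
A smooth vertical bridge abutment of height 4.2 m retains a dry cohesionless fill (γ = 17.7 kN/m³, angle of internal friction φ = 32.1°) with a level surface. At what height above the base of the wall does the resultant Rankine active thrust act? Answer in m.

K_a = 0.3060.
The pressure distribution is triangular, so the resultant acts at H/3 above the base = 4.2/3 = 1.400 m.

1.40 m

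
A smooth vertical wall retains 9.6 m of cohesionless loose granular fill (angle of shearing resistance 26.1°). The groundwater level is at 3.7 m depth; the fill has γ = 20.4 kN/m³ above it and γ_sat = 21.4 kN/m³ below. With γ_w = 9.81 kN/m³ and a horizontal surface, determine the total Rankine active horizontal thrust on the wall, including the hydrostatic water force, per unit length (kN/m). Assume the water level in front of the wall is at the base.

477 kN/m

K_a = tan²(45° − φ/2) = 0.3889.
γ' = 21.4 − 9.81 = 11.59 kN/m³. Depth below WT = 5.9 m.
σ'_h at WT = K_a γ d_w = 29.36 kPa; at base = 29.36 + K_a γ' × 5.9 = 55.95 kPa.
P₁ (0–3.7 m) = ½×29.36×3.7 = 54.31. P₂ (3.7–9.6 m) = ½(29.36+55.95)×5.9 = 251.7.
P_w = ½ γ_w h₂² = 0.5×9.81×5.9² = 170.7. Total = 54.31+251.7+170.7 = 476.7 kN/m.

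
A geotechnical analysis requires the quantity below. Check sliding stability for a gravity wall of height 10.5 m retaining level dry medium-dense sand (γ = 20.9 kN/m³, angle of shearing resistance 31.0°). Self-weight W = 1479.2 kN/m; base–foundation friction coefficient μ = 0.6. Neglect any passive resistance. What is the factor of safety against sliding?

2.41

K_a = tan²(45° − 31.0°/2) = 0.3201.
P_a = ½K_aγH² = 0.5×0.3201×20.9×10.5² = 368.8 kN/m, acting at H/3 = 3.500 m above the base.
FS_sliding = μW / P_a = 0.6×1479.2 / 368.8 = 2.407.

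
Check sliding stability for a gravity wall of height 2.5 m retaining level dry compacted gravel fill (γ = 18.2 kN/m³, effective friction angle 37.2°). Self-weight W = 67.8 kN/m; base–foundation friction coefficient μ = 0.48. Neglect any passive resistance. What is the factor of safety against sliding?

2.32

K_a = tan²(45° − 37.2°/2) = 0.2464.
P_a = ½K_aγH² = 0.5×0.2464×18.2×2.5² = 14.01 kN/m, acting at H/3 = 0.8333 m above the base.
FS_sliding = μW / P_a = 0.48×67.8 / 14.01 = 2.322.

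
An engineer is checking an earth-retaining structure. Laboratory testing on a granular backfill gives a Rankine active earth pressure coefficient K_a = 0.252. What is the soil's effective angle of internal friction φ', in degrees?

36.7°

K_a = tan²(45° − φ/2) ⇒ 45° − φ/2 = arctan(√0.252) = 26.66°.
φ = 2(45° − 26.66°) = 36.69°.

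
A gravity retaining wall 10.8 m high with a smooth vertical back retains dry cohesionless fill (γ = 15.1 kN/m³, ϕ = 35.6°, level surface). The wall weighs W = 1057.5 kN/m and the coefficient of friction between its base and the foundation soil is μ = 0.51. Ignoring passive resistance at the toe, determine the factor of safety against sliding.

K_a = tan²(45° − 35.6°/2) = 0.2641.
P_a = ½K_aγH² = 0.5×0.2641×15.1×10.8² = 232.6 kN/m, acting at H/3 = 3.600 m above the base.
FS_sliding = μW / P_a = 0.51×1057.5 / 232.6 = 2.319.

2.32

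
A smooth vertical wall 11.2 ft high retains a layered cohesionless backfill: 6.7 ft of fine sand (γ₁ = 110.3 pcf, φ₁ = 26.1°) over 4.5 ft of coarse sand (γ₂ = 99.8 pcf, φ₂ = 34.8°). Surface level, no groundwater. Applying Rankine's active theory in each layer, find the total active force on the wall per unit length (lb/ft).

K_a1 = tan²(45°−26.1°/2) = 0.3889; K_a2 = tan²(45°−34.8°/2) = 0.2733.
Layer 1: σ at base = K_a1 γ₁ h₁ = 287.4 psf; P₁ = ½×287.4×6.7 = 962.9.
Layer 2: σ_v at top = γ₁h₁ = 739.0; σ_h top = K_a2×739.0 = 202.0; σ_h base = K_a2×(739.0+99.8×4.5) = 324.7.
P₂ = ½(202.0+324.7)×4.5 = 1185. Total P_a = 962.9+1185 = 2148 lb/ft.

2150 lb/ft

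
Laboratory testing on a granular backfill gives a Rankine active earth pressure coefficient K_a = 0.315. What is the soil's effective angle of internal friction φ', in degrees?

K_a = tan²(45° − φ/2) ⇒ 45° − φ/2 = arctan(√0.315) = 29.30°.
φ = 2(45° − 29.30°) = 31.39°.

31.4°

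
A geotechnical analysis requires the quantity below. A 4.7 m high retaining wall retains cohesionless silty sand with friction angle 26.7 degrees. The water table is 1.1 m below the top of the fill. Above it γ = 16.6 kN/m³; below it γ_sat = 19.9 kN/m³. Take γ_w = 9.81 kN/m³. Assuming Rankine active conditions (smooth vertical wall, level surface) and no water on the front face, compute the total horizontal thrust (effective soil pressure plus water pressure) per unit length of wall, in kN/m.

117 kN/m

K_a = tan²(45° − φ/2) = 0.3800.
γ' = 19.9 − 9.81 = 10.09 kN/m³. Depth below WT = 3.6 m.
σ'_h at WT = K_a γ d_w = 6.938 kPa; at base = 6.938 + K_a γ' × 3.6 = 20.74 kPa.
P₁ (0–1.1 m) = ½×6.938×1.1 = 3.816. P₂ (1.1–4.7 m) = ½(6.938+20.74)×3.6 = 49.82.
P_w = ½ γ_w h₂² = 0.5×9.81×3.6² = 63.57. Total = 3.816+49.82+63.57 = 117.2 kN/m.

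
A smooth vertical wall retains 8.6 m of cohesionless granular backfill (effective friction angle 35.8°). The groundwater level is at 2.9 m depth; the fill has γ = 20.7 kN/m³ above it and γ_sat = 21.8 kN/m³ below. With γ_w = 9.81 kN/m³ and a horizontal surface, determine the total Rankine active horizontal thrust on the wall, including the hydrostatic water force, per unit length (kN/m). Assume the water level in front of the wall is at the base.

323 kN/m

K_a = tan²(45° − φ/2) = 0.2619.
γ' = 21.8 − 9.81 = 11.99 kN/m³. Depth below WT = 5.7 m.
σ'_h at WT = K_a γ d_w = 15.72 kPa; at base = 15.72 + K_a γ' × 5.7 = 33.62 kPa.
P₁ (0–2.9 m) = ½×15.72×2.9 = 22.79. P₂ (2.9–8.6 m) = ½(15.72+33.62)×5.7 = 140.6.
P_w = ½ γ_w h₂² = 0.5×9.81×5.7² = 159.4. Total = 22.79+140.6+159.4 = 322.8 kN/m.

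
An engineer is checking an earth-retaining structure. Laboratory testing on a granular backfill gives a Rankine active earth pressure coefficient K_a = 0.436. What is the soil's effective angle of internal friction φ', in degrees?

23.1°

K_a = tan²(45° − φ/2) ⇒ 45° − φ/2 = arctan(√0.436) = 33.44°.
φ = 2(45° − 33.44°) = 23.13°.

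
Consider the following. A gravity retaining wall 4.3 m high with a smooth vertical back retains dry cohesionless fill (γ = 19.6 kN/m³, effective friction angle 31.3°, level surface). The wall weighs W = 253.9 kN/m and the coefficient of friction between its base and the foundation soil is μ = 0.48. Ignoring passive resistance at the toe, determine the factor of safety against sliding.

2.13

K_a = tan²(45° − 31.3°/2) = 0.3162.
P_a = ½K_aγH² = 0.5×0.3162×19.6×4.3² = 57.30 kN/m, acting at H/3 = 1.433 m above the base.
FS_sliding = μW / P_a = 0.48×253.9 / 57.30 = 2.127.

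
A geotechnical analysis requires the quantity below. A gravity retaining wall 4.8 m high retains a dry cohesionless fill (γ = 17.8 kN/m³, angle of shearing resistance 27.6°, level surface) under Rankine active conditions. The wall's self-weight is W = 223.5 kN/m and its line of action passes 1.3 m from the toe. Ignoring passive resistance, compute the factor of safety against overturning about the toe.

2.41

K_a = tan²(45° − 27.6°/2) = 0.3668.
P_a = ½K_aγH² = 0.5×0.3668×17.8×4.8² = 75.21 kN/m, acting at H/3 = 1.600 m above the base.
Overturning moment M_o = P_a × H/3 = 75.21 × 1.600 = 120.3.
Resisting moment M_r = W × 1.3 = 223.5 × 1.3 = 290.6.
FS_overturning = M_r/M_o = 290.6/120.3 = 2.414.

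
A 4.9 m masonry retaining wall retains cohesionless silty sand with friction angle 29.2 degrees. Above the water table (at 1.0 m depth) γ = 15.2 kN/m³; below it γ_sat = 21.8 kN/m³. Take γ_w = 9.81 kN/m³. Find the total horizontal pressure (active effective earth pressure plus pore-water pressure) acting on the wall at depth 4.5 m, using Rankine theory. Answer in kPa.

54.0 kPa

K_a = (1 − sin φ)/(1 + sin φ) = 0.3442.
γ' = 21.8 − 9.81 = 11.99 kN/m³.
Effective vertical stress at 4.5 m: σ'_v = 15.2×1.0 + 11.99×3.50 = 57.17 kPa.
σ'_h = K_a σ'_v = 0.3442 × 57.17 = 19.68 kPa; u = γ_w × 3.50 = 34.34 kPa.
Total σ_h = 19.68 + 34.34 = 54.01 kPa.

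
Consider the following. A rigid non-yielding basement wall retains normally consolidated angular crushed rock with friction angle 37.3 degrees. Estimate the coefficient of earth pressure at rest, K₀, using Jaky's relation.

0.394

K₀ = 1 − sin φ' = 1 − sin 37.3° = 0.3940.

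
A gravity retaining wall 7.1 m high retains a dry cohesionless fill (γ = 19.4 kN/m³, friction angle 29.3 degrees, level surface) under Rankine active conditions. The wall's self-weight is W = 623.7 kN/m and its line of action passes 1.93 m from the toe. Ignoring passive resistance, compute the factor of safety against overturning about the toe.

K_a = tan²(45° − 29.3°/2) = 0.3428.
P_a = ½K_aγH² = 0.5×0.3428×19.4×7.1² = 167.6 kN/m, acting at H/3 = 2.367 m above the base.
Overturning moment M_o = P_a × H/3 = 167.6 × 2.367 = 396.7.
Resisting moment M_r = W × 1.93 = 623.7 × 1.93 = 1204.
FS_overturning = M_r/M_o = 1204/396.7 = 3.034.

3.03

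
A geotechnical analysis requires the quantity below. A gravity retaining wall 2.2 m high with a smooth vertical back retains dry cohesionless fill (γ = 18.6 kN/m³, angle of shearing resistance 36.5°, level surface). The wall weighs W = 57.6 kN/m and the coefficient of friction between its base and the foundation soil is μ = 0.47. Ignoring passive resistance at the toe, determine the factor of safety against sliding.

K_a = tan²(45° − 36.5°/2) = 0.2541.
P_a = ½K_aγH² = 0.5×0.2541×18.6×2.2² = 11.44 kN/m, acting at H/3 = 0.7333 m above the base.
FS_sliding = μW / P_a = 0.47×57.6 / 11.44 = 2.367.

2.37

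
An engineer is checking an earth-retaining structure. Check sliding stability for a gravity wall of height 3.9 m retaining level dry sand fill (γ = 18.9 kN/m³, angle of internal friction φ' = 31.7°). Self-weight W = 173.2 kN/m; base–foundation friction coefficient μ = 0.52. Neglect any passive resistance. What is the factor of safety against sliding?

K_a = tan²(45° − 31.7°/2) = 0.3111.
P_a = ½K_aγH² = 0.5×0.3111×18.9×3.9² = 44.71 kN/m, acting at H/3 = 1.300 m above the base.
FS_sliding = μW / P_a = 0.52×173.2 / 44.71 = 2.014.

2.01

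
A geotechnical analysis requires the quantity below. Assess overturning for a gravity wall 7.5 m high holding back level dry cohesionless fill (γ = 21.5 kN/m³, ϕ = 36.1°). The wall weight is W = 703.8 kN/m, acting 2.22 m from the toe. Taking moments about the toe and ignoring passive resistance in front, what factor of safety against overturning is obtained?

4.00

K_a = tan²(45° − 36.1°/2) = 0.2585.
P_a = ½K_aγH² = 0.5×0.2585×21.5×7.5² = 156.3 kN/m, acting at H/3 = 2.500 m above the base.
Overturning moment M_o = P_a × H/3 = 156.3 × 2.500 = 390.8.
Resisting moment M_r = W × 2.22 = 703.8 × 2.22 = 1562.
FS_overturning = M_r/M_o = 1562/390.8 = 3.998.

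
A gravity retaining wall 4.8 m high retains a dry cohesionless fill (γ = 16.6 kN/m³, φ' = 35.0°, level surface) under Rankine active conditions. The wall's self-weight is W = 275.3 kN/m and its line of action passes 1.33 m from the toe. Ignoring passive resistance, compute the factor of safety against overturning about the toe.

4.42

K_a = tan²(45° − 35.0°/2) = 0.2710.
P_a = ½K_aγH² = 0.5×0.2710×16.6×4.8² = 51.82 kN/m, acting at H/3 = 1.600 m above the base.
Overturning moment M_o = P_a × H/3 = 51.82 × 1.600 = 82.92.
Resisting moment M_r = W × 1.33 = 275.3 × 1.33 = 366.1.
FS_overturning = M_r/M_o = 366.1/82.92 = 4.416.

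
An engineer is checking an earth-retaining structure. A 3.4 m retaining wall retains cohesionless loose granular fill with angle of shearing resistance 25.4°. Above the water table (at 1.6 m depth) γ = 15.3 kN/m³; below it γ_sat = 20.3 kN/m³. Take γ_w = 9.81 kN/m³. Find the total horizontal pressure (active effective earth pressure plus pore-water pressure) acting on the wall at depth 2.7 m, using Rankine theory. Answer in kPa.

K_a = (1 − sin φ)/(1 + sin φ) = 0.3996.
γ' = 20.3 − 9.81 = 10.49 kN/m³.
Effective vertical stress at 2.7 m: σ'_v = 15.3×1.6 + 10.49×1.10 = 36.02 kPa.
σ'_h = K_a σ'_v = 0.3996 × 36.02 = 14.39 kPa; u = γ_w × 1.10 = 10.79 kPa.
Total σ_h = 14.39 + 10.79 = 25.19 kPa.

25.2 kPa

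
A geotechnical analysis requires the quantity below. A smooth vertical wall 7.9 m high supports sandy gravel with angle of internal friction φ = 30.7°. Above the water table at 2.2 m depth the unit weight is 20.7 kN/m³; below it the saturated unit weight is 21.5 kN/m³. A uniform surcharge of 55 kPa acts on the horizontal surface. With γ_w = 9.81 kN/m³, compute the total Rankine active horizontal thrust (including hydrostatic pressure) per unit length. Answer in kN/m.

462 kN/m

K_a = tan²(45° − φ/2) = 0.3240.
γ' = 21.5 − 9.81 = 11.69 kN/m³. h₂ = H − d_w = 5.7 m.
σ'_h: at surface K_a·q = 17.82; at WT K_a(q+γd_w) = 32.58; at base K_a(q+γd_w+γ'h₂) = 54.17 kPa.
P₁ = ½(17.82+32.58)×2.2 = 55.44; P₂ = ½(32.58+54.17)×5.7 = 247.2; P_w = ½γ_w h₂² = 159.4.
Total = 55.44+247.2+159.4 = 462.0 kN/m.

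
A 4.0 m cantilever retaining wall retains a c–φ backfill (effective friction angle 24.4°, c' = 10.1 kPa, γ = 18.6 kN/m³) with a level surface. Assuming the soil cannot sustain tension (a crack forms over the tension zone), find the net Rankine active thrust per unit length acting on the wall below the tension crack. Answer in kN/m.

K_a = 0.4153; √K_a = 0.6445.
Tension-crack depth z_c = 2c/(γ√K_a) = 2×10.1/(18.6×0.6445) = 1.685 m.
σ_a at base = K_a γ H − 2c√K_a = 0.4153×18.6×4.0 − 2×10.1×0.6445 = 17.88 kPa.
P_a = ½ × 17.88 × (H − z_c) = 0.5×17.88×2.315 = 20.70 kN/m.

20.7 kN/m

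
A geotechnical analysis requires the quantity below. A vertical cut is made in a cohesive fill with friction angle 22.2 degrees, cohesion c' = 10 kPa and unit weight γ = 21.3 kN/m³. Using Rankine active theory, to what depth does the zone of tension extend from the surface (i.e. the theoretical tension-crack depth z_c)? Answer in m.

K_a = tan²(45° − 22.2°/2) = 0.4515; √K_a = 0.6720.
The active pressure is zero where K_a γ z = 2c√K_a, so z_c = 2c/(γ√K_a) = 2×10/(21.3×0.6720) = 1.397 m.

1.40 m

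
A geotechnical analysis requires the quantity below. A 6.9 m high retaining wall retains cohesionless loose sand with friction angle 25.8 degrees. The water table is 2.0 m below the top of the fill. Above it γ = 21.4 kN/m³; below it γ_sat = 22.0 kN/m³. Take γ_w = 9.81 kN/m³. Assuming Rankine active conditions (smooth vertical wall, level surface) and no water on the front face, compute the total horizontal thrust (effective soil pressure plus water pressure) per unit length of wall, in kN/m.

275 kN/m

K_a = tan²(45° − φ/2) = 0.3935.
γ' = 22.0 − 9.81 = 12.19 kN/m³. Depth below WT = 4.9 m.
σ'_h at WT = K_a γ d_w = 16.84 kPa; at base = 16.84 + K_a γ' × 4.9 = 40.35 kPa.
P₁ (0–2.0 m) = ½×16.84×2.0 = 16.84. P₂ (2.0–6.9 m) = ½(16.84+40.35)×4.9 = 140.1.
P_w = ½ γ_w h₂² = 0.5×9.81×4.9² = 117.8. Total = 16.84+140.1+117.8 = 274.7 kN/m.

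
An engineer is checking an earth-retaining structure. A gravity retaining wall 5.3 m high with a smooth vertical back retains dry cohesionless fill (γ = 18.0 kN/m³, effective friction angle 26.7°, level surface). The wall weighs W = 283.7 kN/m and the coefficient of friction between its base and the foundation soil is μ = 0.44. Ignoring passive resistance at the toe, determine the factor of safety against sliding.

1.30

K_a = tan²(45° − 26.7°/2) = 0.3800.
P_a = ½K_aγH² = 0.5×0.3800×18.0×5.3² = 96.06 kN/m, acting at H/3 = 1.767 m above the base.
FS_sliding = μW / P_a = 0.44×283.7 / 96.06 = 1.300.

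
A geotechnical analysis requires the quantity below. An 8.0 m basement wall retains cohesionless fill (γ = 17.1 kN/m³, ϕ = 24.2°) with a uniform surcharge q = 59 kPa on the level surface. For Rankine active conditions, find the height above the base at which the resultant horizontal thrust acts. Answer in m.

K_a = 0.4185.
Triangular part P₁ = ½K_aγH² = 229.0 at H/3 = 2.667 m; rectangular part P₂ = K_a q H = 197.5 at H/2 = 4.000 m.
ȳ = (P₁·2.667 + P₂·4.000)/(P₁+P₂) = 3.284 m.

3.28 m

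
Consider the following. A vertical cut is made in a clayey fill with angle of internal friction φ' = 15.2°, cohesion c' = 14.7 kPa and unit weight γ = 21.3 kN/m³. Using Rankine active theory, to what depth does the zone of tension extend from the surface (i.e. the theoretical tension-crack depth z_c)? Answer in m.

1.81 m

K_a = tan²(45° − 15.2°/2) = 0.5845; √K_a = 0.7646.
The active pressure is zero where K_a γ z = 2c√K_a, so z_c = 2c/(γ√K_a) = 2×14.7/(21.3×0.7646) = 1.805 m.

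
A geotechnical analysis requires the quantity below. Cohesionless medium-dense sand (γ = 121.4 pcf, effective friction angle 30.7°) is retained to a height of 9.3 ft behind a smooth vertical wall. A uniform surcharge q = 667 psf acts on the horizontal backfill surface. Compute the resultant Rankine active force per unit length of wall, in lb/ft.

K_a = tan²(45° − φ/2) = 0.3240.
Soil triangle: ½ K_a γ H² = 0.5×0.3240×121.4×9.3² = 1701 lb/ft.
Surcharge rectangle: K_a q H = 0.3240×667×9.3 = 2010 lb/ft.
Total = 1701 + 2010 = 3711 lb/ft.

3710 lb/ft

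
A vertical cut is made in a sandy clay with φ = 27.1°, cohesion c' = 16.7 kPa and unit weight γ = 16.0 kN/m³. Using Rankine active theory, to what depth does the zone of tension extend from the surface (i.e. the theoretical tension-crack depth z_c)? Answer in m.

3.41 m

K_a = tan²(45° − 27.1°/2) = 0.3741; √K_a = 0.6116.
The active pressure is zero where K_a γ z = 2c√K_a, so z_c = 2c/(γ√K_a) = 2×16.7/(16.0×0.6116) = 3.413 m.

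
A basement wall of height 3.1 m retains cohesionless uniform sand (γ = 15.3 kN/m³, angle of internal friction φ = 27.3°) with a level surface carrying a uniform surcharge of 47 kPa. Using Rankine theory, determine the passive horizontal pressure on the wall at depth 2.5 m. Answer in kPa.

K_p = (1 + sin φ)/(1 − sin φ) = 2.694.
σ_v = γz + q = 15.3 × 2.5 + 47 = 85.25 kPa.
σ_h = K_p σ_v = 2.694 × 85.25 = 229.7 kPa.

230 kPa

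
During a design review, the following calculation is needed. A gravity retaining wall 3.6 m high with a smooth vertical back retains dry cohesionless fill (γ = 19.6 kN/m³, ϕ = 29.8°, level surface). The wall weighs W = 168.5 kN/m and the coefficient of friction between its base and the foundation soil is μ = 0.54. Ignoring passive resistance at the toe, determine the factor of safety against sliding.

K_a = tan²(45° − 29.8°/2) = 0.3360.
P_a = ½K_aγH² = 0.5×0.3360×19.6×3.6² = 42.68 kN/m, acting at H/3 = 1.200 m above the base.
FS_sliding = μW / P_a = 0.54×168.5 / 42.68 = 2.132.

2.13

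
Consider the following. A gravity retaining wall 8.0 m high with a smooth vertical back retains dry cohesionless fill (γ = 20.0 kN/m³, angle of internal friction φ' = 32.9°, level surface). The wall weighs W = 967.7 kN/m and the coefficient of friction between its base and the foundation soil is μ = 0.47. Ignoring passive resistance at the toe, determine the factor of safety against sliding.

2.40

K_a = tan²(45° − 32.9°/2) = 0.2960.
P_a = ½K_aγH² = 0.5×0.2960×20.0×8.0² = 189.5 kN/m, acting at H/3 = 2.667 m above the base.
FS_sliding = μW / P_a = 0.47×967.7 / 189.5 = 2.401.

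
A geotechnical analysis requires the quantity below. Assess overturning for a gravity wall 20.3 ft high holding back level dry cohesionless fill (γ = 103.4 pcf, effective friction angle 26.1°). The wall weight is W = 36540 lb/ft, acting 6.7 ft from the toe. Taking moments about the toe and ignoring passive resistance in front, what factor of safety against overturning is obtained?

K_a = tan²(45° − 26.1°/2) = 0.3889.
P_a = ½K_aγH² = 0.5×0.3889×103.4×20.3² = 8287 lb/ft, acting at H/3 = 6.767 ft above the base.
Overturning moment M_o = P_a × H/3 = 8287 × 6.767 = 56070.
Resisting moment M_r = W × 6.7 = 36540 × 6.7 = 244800.
FS_overturning = M_r/M_o = 244800/56070 = 4.366.

4.37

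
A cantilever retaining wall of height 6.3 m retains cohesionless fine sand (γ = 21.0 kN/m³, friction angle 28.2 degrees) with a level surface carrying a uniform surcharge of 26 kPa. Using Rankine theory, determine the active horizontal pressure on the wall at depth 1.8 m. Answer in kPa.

22.9 kPa

K_a = (1 − sin φ)/(1 + sin φ) = 0.3582.
σ_v = γz + q = 21.0 × 1.8 + 26 = 63.80 kPa.
σ_h = K_a σ_v = 0.3582 × 63.80 = 22.85 kPa.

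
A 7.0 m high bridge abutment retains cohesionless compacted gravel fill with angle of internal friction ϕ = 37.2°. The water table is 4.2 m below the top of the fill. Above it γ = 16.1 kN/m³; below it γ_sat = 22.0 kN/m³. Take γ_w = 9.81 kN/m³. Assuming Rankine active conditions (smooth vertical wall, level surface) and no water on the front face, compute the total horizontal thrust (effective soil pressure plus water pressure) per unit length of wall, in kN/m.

132 kN/m

K_a = tan²(45° − φ/2) = 0.2464.
γ' = 22.0 − 9.81 = 12.19 kN/m³. Depth below WT = 2.8 m.
σ'_h at WT = K_a γ d_w = 16.66 kPa; at base = 16.66 + K_a γ' × 2.8 = 25.07 kPa.
P₁ (0–4.2 m) = ½×16.66×4.2 = 34.99. P₂ (4.2–7.0 m) = ½(16.66+25.07)×2.8 = 58.43.
P_w = ½ γ_w h₂² = 0.5×9.81×2.8² = 38.46. Total = 34.99+58.43+38.46 = 131.9 kN/m.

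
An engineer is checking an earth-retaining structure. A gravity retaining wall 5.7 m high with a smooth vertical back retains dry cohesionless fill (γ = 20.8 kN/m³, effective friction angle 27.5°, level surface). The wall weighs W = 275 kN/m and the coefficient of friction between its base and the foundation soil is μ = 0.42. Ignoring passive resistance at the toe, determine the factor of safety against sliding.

0.928

K_a = tan²(45° − 27.5°/2) = 0.3682.
P_a = ½K_aγH² = 0.5×0.3682×20.8×5.7² = 124.4 kN/m, acting at H/3 = 1.900 m above the base.
FS_sliding = μW / P_a = 0.42×275 / 124.4 = 0.9283.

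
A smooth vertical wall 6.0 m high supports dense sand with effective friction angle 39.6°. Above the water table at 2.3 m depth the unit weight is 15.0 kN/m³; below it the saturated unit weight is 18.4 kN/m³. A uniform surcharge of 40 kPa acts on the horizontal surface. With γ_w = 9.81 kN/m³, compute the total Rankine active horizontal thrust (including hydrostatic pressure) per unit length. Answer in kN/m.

170 kN/m

K_a = tan²(45° − φ/2) = 0.2214.
γ' = 18.4 − 9.81 = 8.590 kN/m³. h₂ = H − d_w = 3.7 m.
σ'_h: at surface K_a·q = 8.857; at WT K_a(q+γd_w) = 16.50; at base K_a(q+γd_w+γ'h₂) = 23.53 kPa.
P₁ = ½(8.857+16.50)×2.3 = 29.16; P₂ = ½(16.50+23.53)×3.7 = 74.06; P_w = ½γ_w h₂² = 67.15.
Total = 29.16+74.06+67.15 = 170.4 kN/m.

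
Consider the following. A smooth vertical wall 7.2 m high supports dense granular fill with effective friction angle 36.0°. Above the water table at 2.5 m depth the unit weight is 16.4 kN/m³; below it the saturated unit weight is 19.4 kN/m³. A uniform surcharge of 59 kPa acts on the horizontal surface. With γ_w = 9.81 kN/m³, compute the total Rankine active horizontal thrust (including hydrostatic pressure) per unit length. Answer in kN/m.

K_a = tan²(45° − φ/2) = 0.2596.
γ' = 19.4 − 9.81 = 9.590 kN/m³. h₂ = H − d_w = 4.7 m.
σ'_h: at surface K_a·q = 15.32; at WT K_a(q+γd_w) = 25.96; at base K_a(q+γd_w+γ'h₂) = 37.66 kPa.
P₁ = ½(15.32+25.96)×2.5 = 51.60; P₂ = ½(25.96+37.66)×4.7 = 149.5; P_w = ½γ_w h₂² = 108.4.
Total = 51.60+149.5+108.4 = 309.5 kN/m.

309 kN/m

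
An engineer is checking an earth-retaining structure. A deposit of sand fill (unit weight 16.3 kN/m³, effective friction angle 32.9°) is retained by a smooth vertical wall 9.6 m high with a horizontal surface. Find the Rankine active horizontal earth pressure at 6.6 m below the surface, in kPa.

K_a = (1 − sin φ)/(1 + sin φ) = 0.2960.
σ_h = K_a γ z = 0.2960 × 16.3 × 6.6 = 31.85 kPa.

31.8 kPa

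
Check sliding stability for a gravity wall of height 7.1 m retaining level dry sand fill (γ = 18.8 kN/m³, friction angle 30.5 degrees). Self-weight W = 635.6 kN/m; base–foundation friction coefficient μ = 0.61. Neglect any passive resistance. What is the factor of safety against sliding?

2.50

K_a = tan²(45° − 30.5°/2) = 0.3267.
P_a = ½K_aγH² = 0.5×0.3267×18.8×7.1² = 154.8 kN/m, acting at H/3 = 2.367 m above the base.
FS_sliding = μW / P_a = 0.61×635.6 / 154.8 = 2.505.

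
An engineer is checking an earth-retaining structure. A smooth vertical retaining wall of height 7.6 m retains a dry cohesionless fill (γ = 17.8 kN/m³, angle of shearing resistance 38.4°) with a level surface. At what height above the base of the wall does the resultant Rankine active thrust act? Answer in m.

2.53 m

K_a = 0.2337.
The pressure distribution is triangular, so the resultant acts at H/3 above the base = 7.6/3 = 2.533 m.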